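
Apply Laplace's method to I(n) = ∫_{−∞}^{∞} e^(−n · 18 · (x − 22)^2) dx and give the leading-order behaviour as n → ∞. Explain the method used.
I(n) = sqrt(π/(18n))

Here φ(x) = 18 · (x − 22)^2 has its unique minimum at x* = 22 with φ(x*) = 0 and φ''(x*) = 36. Laplace's method gives
  I(n) ~ e^(−n φ(x*)) · sqrt(2π / (n · φ''(x*))) = sqrt(2π / (36n)) = sqrt(π/(18n)).
This is exact: substituting u = (x − 22)·sqrt(18n) gives I(n) = (1/sqrt(18n)) ∫_{−∞}^{∞} e^(−u^2) du = sqrt(π/(18n)).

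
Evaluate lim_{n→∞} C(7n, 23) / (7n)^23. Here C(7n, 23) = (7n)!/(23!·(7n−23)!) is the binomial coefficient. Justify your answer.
lim = 1/23! = 1/25852016738884976640000

With N = 7n → ∞: C(N, 23) / N^23 = [N(N−1)…(N−22)] / (23! · N^23) = (1/23!) · 1 · (1 − 1/(7n)) · … · (1 − 22/(7n)). Each factor → 1 as N → ∞, so the limit is 1/23! = 1/25852016738884976640000.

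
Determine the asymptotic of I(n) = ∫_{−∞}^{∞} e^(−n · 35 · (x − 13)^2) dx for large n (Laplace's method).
I(n) = sqrt(π/(35n))

Here φ(x) = 35 · (x − 13)^2 has its unique minimum at x* = 13 with φ(x*) = 0 and φ''(x*) = 70. Laplace's method gives
  I(n) ~ e^(−n φ(x*)) · sqrt(2π / (n · φ''(x*))) = sqrt(2π / (70n)) = sqrt(π/(35n)).
This is exact: substituting u = (x − 13)·sqrt(35n) gives I(n) = (1/sqrt(35n)) ∫_{−∞}^{∞} e^(−u^2) du = sqrt(π/(35n)).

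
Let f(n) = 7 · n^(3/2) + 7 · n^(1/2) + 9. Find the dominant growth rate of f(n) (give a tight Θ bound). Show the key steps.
f(n) ∈ Θ(n^(3/2))

Compare the terms by growth order. For large n, n^a · (log n)^b dominates n^a' · (log n)^b' iff a > a', or (a = a' and b > b'). Ranking the 3 terms shows the dominant one is 7 · n^(3/2). Hence f(n) ∈ Θ(n^(3/2)).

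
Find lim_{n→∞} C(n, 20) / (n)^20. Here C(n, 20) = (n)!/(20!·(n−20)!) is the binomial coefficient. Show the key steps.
lim = 1/20! = 1/2432902008176640000

With N = n → ∞: C(N, 20) / N^20 = [N(N−1)…(N−19)] / (20! · N^20) = (1/20!) · 1 · (1 − 1/n) · … · (1 − 19/n). Each factor → 1 as N → ∞, so the limit is 1/20! = 1/2432902008176640000.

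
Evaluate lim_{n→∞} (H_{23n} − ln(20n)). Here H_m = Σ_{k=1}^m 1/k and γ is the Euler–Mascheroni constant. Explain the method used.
lim = ln(23/20) + γ

By Euler-Maclaurin, H_m = ln m + γ + O(1/m). So
  H_{23n} − ln(20n) = ln(23n) + γ − ln(20n) + O(1/n)
                       = ln(23/20) + γ + O(1/n).
Hence the limit is ln(23/20) + γ.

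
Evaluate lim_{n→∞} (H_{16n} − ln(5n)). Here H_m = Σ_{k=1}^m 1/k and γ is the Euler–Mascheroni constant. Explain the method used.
lim = ln(16/5) + γ

By Euler-Maclaurin, H_m = ln m + γ + O(1/m). So
  H_{16n} − ln(5n) = ln(16n) + γ − ln(5n) + O(1/n)
                       = ln(16/5) + γ + O(1/n).
Hence the limit is ln(16/5) + γ.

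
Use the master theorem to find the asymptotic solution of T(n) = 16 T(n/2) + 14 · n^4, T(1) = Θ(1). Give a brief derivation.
T(n) = Θ(n^4 log n)

log_2 16 = 4, and f(n) = 14 · n^4 = Θ(n^(log_2 16)). This is Case 2 of the master theorem: T(n) = Θ(f(n) · log n) = Θ(n^4 log n).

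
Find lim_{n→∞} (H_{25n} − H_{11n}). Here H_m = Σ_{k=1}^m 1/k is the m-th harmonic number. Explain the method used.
lim = ln(25/11)

Euler-Maclaurin gives H_m = ln m + γ + 1/(2m) + O(1/m^2). The γ and O(1/m) terms cancel in the difference:
  H_{25n} − H_{11n} = ln(25n) − ln(11n) + O(1/n) = ln(25/11) + O(1/n).
Hence the limit is ln(25/11).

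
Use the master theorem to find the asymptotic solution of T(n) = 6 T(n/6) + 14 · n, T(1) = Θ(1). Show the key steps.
T(n) = Θ(n log n)

log_6 6 = 1, and f(n) = 14 · n = Θ(n^(log_6 6)). This is Case 2 of the master theorem: T(n) = Θ(f(n) · log n) = Θ(n log n).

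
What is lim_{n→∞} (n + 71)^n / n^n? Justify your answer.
lim = e^71

Rewrite as (1 + 71/n)^(n). By the standard limit (1 + x/n)^n → e^x, we have (1 + 71/n)^n → e^71, and raising to the 1st power gives e^71.
More precisely, ln[(1 + 71/n)^(n)] = n · ln(1 + 71/n) = n · (71/n + O(1/n^2)) = 71 + O(1/n) → 71.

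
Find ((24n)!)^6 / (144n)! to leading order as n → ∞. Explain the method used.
((24n)!)^6/(144n)! ~ ((2π·24n)^(5/2) / sqrt(6)) · 6^(−6·24n)  →  0

Write N = 24n. Stirling: N! ~ sqrt(2π N)(N/e)^N and (6N)! ~ sqrt(2π·6N)·(6N/e)^(6N).
  (N!)^6/(6N)! ~ (2π N)^(6/2) (N/e)^(6N) / [sqrt(2π·6N) (6N/e)^(6N)]
     = (2π N)^(6/2) / sqrt(2π·6N) · (N/(6N))^(6N)
     = (2π N)^((6−1)/2) / sqrt(6) · 6^(−6N).
Since 6^6 > 1, the factor 6^(−6N) decays exponentially, so the ratio → 0. Substituting N = 24n gives the stated form.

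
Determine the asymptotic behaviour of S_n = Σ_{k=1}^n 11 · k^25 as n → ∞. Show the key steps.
S_n ~ 11 · n^26 / 26

By integral comparison (Euler-Maclaurin), Σ_{k=1}^n 11 · k^25 = 11 · ∫_0^n x^25 dx + O(n^25) = 11 · n^26/26 + O(n^25). (Equivalently, Faulhaber's formula gives the same leading term.)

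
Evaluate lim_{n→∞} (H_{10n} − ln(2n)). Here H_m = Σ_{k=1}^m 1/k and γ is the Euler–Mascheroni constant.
lim = ln 5 + γ

By Euler-Maclaurin, H_m = ln m + γ + O(1/m). So
  H_{10n} − ln(2n) = ln(10n) + γ − ln(2n) + O(1/n)
                       = ln(10/2) + γ + O(1/n).
Hence the limit is ln(10/2) + γ (= ln 5).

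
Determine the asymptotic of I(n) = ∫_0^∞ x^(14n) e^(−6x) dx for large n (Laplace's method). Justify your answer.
I(n) ~ (sqrt(2π·14n) / 6) · (14n/(6e))^(14n)

Write the integrand as exp(14n ln x − 6x) and set f(x) = 14n ln x − 6x. Then f'(x) = 14n/x − 6 = 0 at x* = 14n/6, and f''(x*) = −14n/x*^2 = −6^2/(14n). Laplace's method (interior maximum) gives
  I(n) ~ e^(f(x*)) · sqrt(2π / |f''(x*)|)
        = exp(14n ln(14n/6) − 14n) · sqrt(2π · 14n / 6^2)
        = (14n/6)^(14n) e^(−14n) · sqrt(2π·14n) / 6
        = (sqrt(2π·14n) / 6) · (14n/(6e))^(14n).
This matches Γ(14n+1)/6^(14n+1) with Stirling applied to Γ.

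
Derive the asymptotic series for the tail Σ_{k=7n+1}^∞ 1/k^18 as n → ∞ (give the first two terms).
Σ_{k>7n} 1/k^18 = 1/(17 · (7n)^17) − 1/(2 · (7n)^18) + O(1/(7n)^19)

Compare to the integral: ∫_{7n}^∞ x^(−18) dx = [−x^(−17)/17]_{7n}^∞ = 1/((18−1)·(7n)^17). The Euler-Maclaurin correction adds −f(7n)/2 = −1/(2·(7n)^18). Euler-Maclaurin then gives
  Σ_{k>7n} 1/k^18 = ∫_{7n}^∞ dx/x^18 − 1/(2·(7n)^18) + O(1/(7n)^19).
(Equivalently this is ζ(18) − Σ_{k≤7n} 1/k^18.)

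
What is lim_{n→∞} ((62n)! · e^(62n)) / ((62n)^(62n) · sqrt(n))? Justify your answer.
lim = sqrt(2π·62)

Stirling: (62n)! ~ sqrt(2π·62n) · (62n/e)^(62n). Hence
  (62n)! · e^(62n) / (62n)^(62n) ~ sqrt(2π·62n).
Dividing by sqrt(n): sqrt(2π·62n) / sqrt(n) = sqrt(2π·62) · n^((1−1)/2), so the limit is sqrt(2π·62).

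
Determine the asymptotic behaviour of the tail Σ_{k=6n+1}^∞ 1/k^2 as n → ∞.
Σ_{k>6n} 1/k^2 ~ 1/(1 · (6n))

Compare to the integral: ∫_{6n}^∞ x^(−2) dx = [−x^(−1)/1]_{6n}^∞ = 1/((2−1)·(6n)). Euler-Maclaurin then gives
  Σ_{k>6n} 1/k^2 = ∫_{6n}^∞ dx/x^2 − 1/(2·(6n)^2) + O(1/(6n)^3).
(Equivalently this is ζ(2) − Σ_{k≤6n} 1/k^2.)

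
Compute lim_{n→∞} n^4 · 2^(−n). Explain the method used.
lim = 0

Exponentials with base > 1 dominate every fixed polynomial: for any fixed c, n^c / 2^n → 0 as n → ∞ (e.g. by the ratio test, or by writing 2^n = e^(n ln 2) and noting e^(n ln 2) / n^c → ∞). Hence n^4 · 2^(−n) = n^4 / 2^n → 0.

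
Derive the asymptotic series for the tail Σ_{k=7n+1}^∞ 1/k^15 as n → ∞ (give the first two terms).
Σ_{k>7n} 1/k^15 = 1/(14 · (7n)^14) − 1/(2 · (7n)^15) + O(1/(7n)^16)

Compare to the integral: ∫_{7n}^∞ x^(−15) dx = [−x^(−14)/14]_{7n}^∞ = 1/((15−1)·(7n)^14). The Euler-Maclaurin correction adds −f(7n)/2 = −1/(2·(7n)^15). Euler-Maclaurin then gives
  Σ_{k>7n} 1/k^15 = ∫_{7n}^∞ dx/x^15 − 1/(2·(7n)^15) + O(1/(7n)^16).
(Equivalently this is ζ(15) − Σ_{k≤7n} 1/k^15.)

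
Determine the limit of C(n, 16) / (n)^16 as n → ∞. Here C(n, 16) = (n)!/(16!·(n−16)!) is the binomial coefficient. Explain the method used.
lim = 1/16! = 1/20922789888000

With N = n → ∞: C(N, 16) / N^16 = [N(N−1)…(N−15)] / (16! · N^16) = (1/16!) · 1 · (1 − 1/n) · … · (1 − 15/n). Each factor → 1 as N → ∞, so the limit is 1/16! = 1/20922789888000.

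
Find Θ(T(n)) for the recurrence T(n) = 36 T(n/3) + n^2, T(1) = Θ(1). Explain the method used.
T(n) = Θ(n^(log_3 36))

Master theorem: compare f(n) = n^2 to n^(log_3 36) where log_3 36 ≈ 3.262. Since 2 < log_3 36, we have f(n) = O(n^(log_3 36 − ε)) for some ε > 0 — Case 1. Hence T(n) = Θ(n^(log_3 36)).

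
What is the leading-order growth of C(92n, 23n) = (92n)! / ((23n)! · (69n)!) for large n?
C(92n, 23n) ~ (256/27)^(23n) · sqrt(2/(3π·23n))

Write N = 23n. Apply Stirling to each factorial:
  (4N)! ~ sqrt(2π·4N) · (4N/e)^(4N),
  N! ~ sqrt(2π N) · (N/e)^N,
  (3N)! ~ sqrt(2π·3N) · (3N/e)^(3N).
The exponential factors combine to (4N)^(4N) / (N^N · (3N)^(3N)) = 4^(4N)/3^(3N) = (4^4/3^3)^N = (256/27)^N.
The square-root prefactors combine to sqrt(2π·4N) / (sqrt(2π N)·sqrt(2π·3N)) = sqrt(4 / (2π·3·N)) = sqrt(2/(3π·23n)).
Substituting N = 23n: C(92n, 23n) ~ (256/27)^(23n) · sqrt(2/(3π·23n)).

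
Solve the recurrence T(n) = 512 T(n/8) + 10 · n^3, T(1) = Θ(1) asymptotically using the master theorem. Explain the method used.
T(n) = Θ(n^3 log n)

log_8 512 = 3, and f(n) = 10 · n^3 = Θ(n^(log_8 512)). This is Case 2 of the master theorem: T(n) = Θ(f(n) · log n) = Θ(n^3 log n).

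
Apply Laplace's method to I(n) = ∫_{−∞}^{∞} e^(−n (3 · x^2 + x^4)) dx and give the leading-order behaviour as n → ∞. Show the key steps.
I(n) ~ sqrt(π/(3n))

φ(x) = 3 · x^2 + x^4 has its unique global minimum at x* = 0 (since φ'(x) = 6x + 4x^3 = 0 only at x = 0 for real x with both coefficients positive, and φ → ∞ as |x| → ∞). At x* = 0, φ(0) = 0 and φ''(0) = 6. Laplace's method then gives
  I(n) ~ sqrt(2π / (n · φ''(0))) · e^(−n φ(0)) = sqrt(2π / (6n)) = sqrt(π/(3n)).
The x^4 term contributes only at subleading order (an O(1/n) relative correction).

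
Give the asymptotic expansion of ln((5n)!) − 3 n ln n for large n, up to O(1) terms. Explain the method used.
ln((5n)!) − 3 n ln n = 2 n ln n + 5(ln 5 − 1) n + (1/2) ln(2π·5n) + O(1/n)

Stirling: ln((5n)!) = 5n ln(5n) − 5n + (1/2) ln(2π·5n) + O(1/n).
Expand 5n ln(5n) = 5n (ln n + ln 5) = 5n ln n + 5n ln 5.
Subtract 3n ln n: leading term is (5 − 3) n ln n = 2 n ln n. The next term is 5n ln 5 − 5n = 5(ln 5 − 1) n. Then the (1/2) ln(2π·5n) correction.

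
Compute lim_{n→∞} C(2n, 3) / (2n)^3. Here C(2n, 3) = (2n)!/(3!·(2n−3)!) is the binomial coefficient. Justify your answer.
lim = 1/3! = 1/6

With N = 2n → ∞: C(N, 3) / N^3 = [N(N−1)…(N−2)] / (3! · N^3) = (1/3!) · 1 · (1 − 1/(2n)) · (1 − 2/(2n)). Each factor → 1 as N → ∞, so the limit is 1/3! = 1/6.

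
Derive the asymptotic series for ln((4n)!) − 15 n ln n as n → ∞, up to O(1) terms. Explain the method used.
ln((4n)!) − 15 n ln n = −11 n ln n + 4(ln 4 − 1) n + (1/2) ln(2π·4n) + O(1/n)

Stirling: ln((4n)!) = 4n ln(4n) − 4n + (1/2) ln(2π·4n) + O(1/n).
Expand 4n ln(4n) = 4n (ln n + ln 4) = 4n ln n + 4n ln 4.
Subtract 15n ln n: leading term is (4 − 15) n ln n = −11 n ln n. The next term is 4n ln 4 − 4n = 4(ln 4 − 1) n. Then the (1/2) ln(2π·4n) correction.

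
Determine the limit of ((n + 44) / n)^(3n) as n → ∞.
lim = e^132

Rewrite as (1 + 44/n)^(3n). By the standard limit (1 + x/n)^n → e^x, we have (1 + 44/n)^n → e^44, and raising to the 3rd power gives e^132.
More precisely, ln[(1 + 44/n)^(3n)] = 3n · ln(1 + 44/n) = 3n · (44/n + O(1/n^2)) = 132 + O(1/n) → 132.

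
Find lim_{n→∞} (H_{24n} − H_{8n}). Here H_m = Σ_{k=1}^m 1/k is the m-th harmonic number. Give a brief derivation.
lim = ln(24/8) = ln 3

Euler-Maclaurin gives H_m = ln m + γ + 1/(2m) + O(1/m^2). The γ and O(1/m) terms cancel in the difference:
  H_{24n} − H_{8n} = ln(24n) − ln(8n) + O(1/n) = ln(24/8) + O(1/n).
Hence the limit is ln(24/8) = ln 3.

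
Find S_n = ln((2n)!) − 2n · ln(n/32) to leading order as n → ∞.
S_n ~ 2n · (ln 64 − 1) + O(ln n)

Stirling: ln((2n)!) = 2n ln(2n) − 2n + O(ln n).
  S_n = 2n ln(2n) − 2n − 2n ln(n/32) + O(ln n)
      = 2n ln(2n) − 2n ln n + 2n ln 32 − 2n + O(ln n)
      = 2n ln 2 + 2n ln 32 − 2n + O(ln n)
      = 2n (ln 64 − 1) + O(ln n).
Numerically ln(64) − 1 ≈ 3.1589.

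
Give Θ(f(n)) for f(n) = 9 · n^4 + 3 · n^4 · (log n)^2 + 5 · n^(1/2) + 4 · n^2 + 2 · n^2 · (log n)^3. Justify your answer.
f(n) ∈ Θ(n^4 · (log n)^2)

Compare the terms by growth order. For large n, n^a · (log n)^b dominates n^a' · (log n)^b' iff a > a', or (a = a' and b > b'). Ranking the 5 terms shows the dominant one is 3 · n^4 · (log n)^2. Hence f(n) ∈ Θ(n^4 · (log n)^2).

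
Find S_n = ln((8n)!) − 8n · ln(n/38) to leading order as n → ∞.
S_n ~ 8n · (ln 304 − 1) + O(ln n)

Stirling: ln((8n)!) = 8n ln(8n) − 8n + O(ln n).
  S_n = 8n ln(8n) − 8n − 8n ln(n/38) + O(ln n)
      = 8n ln(8n) − 8n ln n + 8n ln 38 − 8n + O(ln n)
      = 8n ln 8 + 8n ln 38 − 8n + O(ln n)
      = 8n (ln 304 − 1) + O(ln n).
Numerically ln(304) − 1 ≈ 4.7170.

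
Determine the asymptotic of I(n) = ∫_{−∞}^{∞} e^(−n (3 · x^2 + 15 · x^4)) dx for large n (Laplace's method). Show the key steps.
I(n) ~ sqrt(π/(3n))

φ(x) = 3 · x^2 + 15 · x^4 has its unique global minimum at x* = 0 (since φ'(x) = 6x + 60x^3 = 0 only at x = 0 for real x with both coefficients positive, and φ → ∞ as |x| → ∞). At x* = 0, φ(0) = 0 and φ''(0) = 6. Laplace's method then gives
  I(n) ~ sqrt(2π / (n · φ''(0))) · e^(−n φ(0)) = sqrt(2π / (6n)) = sqrt(π/(3n)).
The 15 · x^4 term contributes only at subleading order (an O(1/n) relative correction).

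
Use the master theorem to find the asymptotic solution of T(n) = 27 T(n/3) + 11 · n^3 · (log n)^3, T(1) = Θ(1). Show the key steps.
T(n) = Θ(n^3 · (log n)^4)

Here log_3 27 = 3 and f(n) = 11 · n^3 · (log n)^3 = Θ(n^(log_3 27) · (log n)^3). This is the extended Case 2 of the master theorem (f matches the critical exponent up to log factors), giving T(n) = Θ(n^(log_3 27) · (log n)^(3+1)) = Θ(n^3 · (log n)^4).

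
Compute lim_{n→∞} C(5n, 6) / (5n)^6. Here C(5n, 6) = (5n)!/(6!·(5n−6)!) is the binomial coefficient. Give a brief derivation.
lim = 1/6! = 1/720

With N = 5n → ∞: C(N, 6) / N^6 = [N(N−1)…(N−5)] / (6! · N^6) = (1/6!) · 1 · (1 − 1/(5n)) · … · (1 − 5/(5n)). Each factor → 1 as N → ∞, so the limit is 1/6! = 1/720.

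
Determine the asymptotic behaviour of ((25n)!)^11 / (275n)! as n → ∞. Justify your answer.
((25n)!)^11/(275n)! ~ ((2π·25n)^(10/2) / sqrt(11)) · 11^(−11·25n)  →  0

Write N = 25n. Stirling: N! ~ sqrt(2π N)(N/e)^N and (11N)! ~ sqrt(2π·11N)·(11N/e)^(11N).
  (N!)^11/(11N)! ~ (2π N)^(11/2) (N/e)^(11N) / [sqrt(2π·11N) (11N/e)^(11N)]
     = (2π N)^(11/2) / sqrt(2π·11N) · (N/(11N))^(11N)
     = (2π N)^((11−1)/2) / sqrt(11) · 11^(−11N).
Since 11^11 > 1, the factor 11^(−11N) decays exponentially, so the ratio → 0. Substituting N = 25n gives the stated form.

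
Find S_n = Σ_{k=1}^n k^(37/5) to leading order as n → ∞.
S_n ~ (5/42) · n^(42/5)

Integral comparison: Σ_{k=1}^n k^(37/5) = ∫_0^n x^(37/5) dx + O(n^(37/5)). The integral is n^(1 + 37/5) / (1 + 37/5) = n^((37+5)/5) / ((37+5)/5) = (5/42) · n^(42/5).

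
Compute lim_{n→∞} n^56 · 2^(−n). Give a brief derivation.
lim = 0

Exponentials with base > 1 dominate every fixed polynomial: for any fixed c, n^c / 2^n → 0 as n → ∞ (e.g. by the ratio test, or by writing 2^n = e^(n ln 2) and noting e^(n ln 2) / n^c → ∞). Hence n^56 · 2^(−n) = n^56 / 2^n → 0.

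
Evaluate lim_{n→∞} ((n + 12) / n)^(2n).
lim = e^24

Rewrite as (1 + 12/n)^(2n). By the standard limit (1 + x/n)^n → e^x, we have (1 + 12/n)^n → e^12, and raising to the 2nd power gives e^24.
More precisely, ln[(1 + 12/n)^(2n)] = 2n · ln(1 + 12/n) = 2n · (12/n + O(1/n^2)) = 24 + O(1/n) → 24.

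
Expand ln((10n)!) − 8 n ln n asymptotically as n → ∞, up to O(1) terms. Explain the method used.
ln((10n)!) − 8 n ln n = 2 n ln n + 10(ln 10 − 1) n + (1/2) ln(2π·10n) + O(1/n)

Stirling: ln((10n)!) = 10n ln(10n) − 10n + (1/2) ln(2π·10n) + O(1/n).
Expand 10n ln(10n) = 10n (ln n + ln 10) = 10n ln n + 10n ln 10.
Subtract 8n ln n: leading term is (10 − 8) n ln n = 2 n ln n. The next term is 10n ln 10 − 10n = 10(ln 10 − 1) n. Then the (1/2) ln(2π·10n) correction.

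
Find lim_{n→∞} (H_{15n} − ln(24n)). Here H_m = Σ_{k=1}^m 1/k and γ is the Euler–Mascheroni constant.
lim = ln(5/8) + γ

By Euler-Maclaurin, H_m = ln m + γ + O(1/m). So
  H_{15n} − ln(24n) = ln(15n) + γ − ln(24n) + O(1/n)
                       = ln(15/24) + γ + O(1/n).
Hence the limit is ln(15/24) + γ (= ln(5/8)).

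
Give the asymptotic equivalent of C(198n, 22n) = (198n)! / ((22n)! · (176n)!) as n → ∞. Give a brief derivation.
C(198n, 22n) ~ (387420489/16777216)^(22n) · sqrt(9/(16π·22n))

Write N = 22n. Apply Stirling to each factorial:
  (9N)! ~ sqrt(2π·9N) · (9N/e)^(9N),
  N! ~ sqrt(2π N) · (N/e)^N,
  (8N)! ~ sqrt(2π·8N) · (8N/e)^(8N).
The exponential factors combine to (9N)^(9N) / (N^N · (8N)^(8N)) = 9^(9N)/8^(8N) = (9^9/8^8)^N = (387420489/16777216)^N.
The square-root prefactors combine to sqrt(2π·9N) / (sqrt(2π N)·sqrt(2π·8N)) = sqrt(9 / (2π·8·N)) = sqrt(9/(16π·22n)).
Substituting N = 22n: C(198n, 22n) ~ (387420489/16777216)^(22n) · sqrt(9/(16π·22n)).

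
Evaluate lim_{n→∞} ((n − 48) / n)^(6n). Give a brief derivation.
lim = e^(−288)

Rewrite as (1 − 48/n)^(6n). By the standard limit (1 + x/n)^n → e^x, we have (1 − 48/n)^n → e^(−48), and raising to the 6th power gives e^(−288).
More precisely, ln[(1 − 48/n)^(6n)] = 6n · ln(1 − 48/n) = 6n · (-48/n + O(1/n^2)) = -288 + O(1/n) → -288.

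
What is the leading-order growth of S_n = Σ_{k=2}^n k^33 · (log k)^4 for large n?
S_n ~ n^34 · (log n)^4 / 34

By integral comparison, S_n = ∫_1^n x^33 · (log x)^4 dx + O(n^33 · (log n)^4). For the integral, the leading term of ∫_1^n x^33 (log x)^4 dx is n^34/34 · (log n)^4 (by repeated integration by parts; each step lowers the log-exponent and produces a relatively O(1/log n) correction). Hence S_n ~ n^34 · (log n)^4 / 34.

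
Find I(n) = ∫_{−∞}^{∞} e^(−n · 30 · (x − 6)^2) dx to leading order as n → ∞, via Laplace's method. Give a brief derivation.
I(n) = sqrt(π/(30n))

Here φ(x) = 30 · (x − 6)^2 has its unique minimum at x* = 6 with φ(x*) = 0 and φ''(x*) = 60. Laplace's method gives
  I(n) ~ e^(−n φ(x*)) · sqrt(2π / (n · φ''(x*))) = sqrt(2π / (60n)) = sqrt(π/(30n)).
This is exact: substituting u = (x − 6)·sqrt(30n) gives I(n) = (1/sqrt(30n)) ∫_{−∞}^{∞} e^(−u^2) du = sqrt(π/(30n)).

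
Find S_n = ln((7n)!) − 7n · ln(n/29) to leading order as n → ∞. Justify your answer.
S_n ~ 7n · (ln 203 − 1) + O(ln n)

Stirling: ln((7n)!) = 7n ln(7n) − 7n + O(ln n).
  S_n = 7n ln(7n) − 7n − 7n ln(n/29) + O(ln n)
      = 7n ln(7n) − 7n ln n + 7n ln 29 − 7n + O(ln n)
      = 7n ln 7 + 7n ln 29 − 7n + O(ln n)
      = 7n (ln 203 − 1) + O(ln n).
Numerically ln(203) − 1 ≈ 4.3132.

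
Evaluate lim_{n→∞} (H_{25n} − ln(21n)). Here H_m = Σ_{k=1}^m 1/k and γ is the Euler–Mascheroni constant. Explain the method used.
lim = ln(25/21) + γ

By Euler-Maclaurin, H_m = ln m + γ + O(1/m). So
  H_{25n} − ln(21n) = ln(25n) + γ − ln(21n) + O(1/n)
                       = ln(25/21) + γ + O(1/n).
Hence the limit is ln(25/21) + γ.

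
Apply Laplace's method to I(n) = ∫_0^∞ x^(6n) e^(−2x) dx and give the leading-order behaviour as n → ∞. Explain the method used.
I(n) ~ (sqrt(2π·6n) / 2) · (6n/(2e))^(6n)

Write the integrand as exp(6n ln x − 2x) and set f(x) = 6n ln x − 2x. Then f'(x) = 6n/x − 2 = 0 at x* = 6n/2, and f''(x*) = −6n/x*^2 = −2^2/(6n). Laplace's method (interior maximum) gives
  I(n) ~ e^(f(x*)) · sqrt(2π / |f''(x*)|)
        = exp(6n ln(6n/2) − 6n) · sqrt(2π · 6n / 2^2)
        = (6n/2)^(6n) e^(−6n) · sqrt(2π·6n) / 2
        = (sqrt(2π·6n) / 2) · (6n/(2e))^(6n).
This matches Γ(6n+1)/2^(6n+1) with Stirling applied to Γ.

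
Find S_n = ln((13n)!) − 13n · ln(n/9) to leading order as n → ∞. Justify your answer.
S_n ~ 13n · (ln 117 − 1) + O(ln n)

Stirling: ln((13n)!) = 13n ln(13n) − 13n + O(ln n).
  S_n = 13n ln(13n) − 13n − 13n ln(n/9) + O(ln n)
      = 13n ln(13n) − 13n ln n + 13n ln 9 − 13n + O(ln n)
      = 13n ln 13 + 13n ln 9 − 13n + O(ln n)
      = 13n (ln 117 − 1) + O(ln n).
Numerically ln(117) − 1 ≈ 3.7622.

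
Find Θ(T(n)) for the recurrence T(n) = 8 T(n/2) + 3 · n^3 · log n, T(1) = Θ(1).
T(n) = Θ(n^3 · (log n)^2)

Here log_2 8 = 3 and f(n) = 3 · n^3 · log n = Θ(n^(log_2 8) · (log n)^1). This is the extended Case 2 of the master theorem (f matches the critical exponent up to log factors), giving T(n) = Θ(n^(log_2 8) · (log n)^(1+1)) = Θ(n^3 · (log n)^2).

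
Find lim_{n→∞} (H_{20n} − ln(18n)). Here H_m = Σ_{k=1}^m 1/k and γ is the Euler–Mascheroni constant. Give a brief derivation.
lim = ln(10/9) + γ

By Euler-Maclaurin, H_m = ln m + γ + O(1/m). So
  H_{20n} − ln(18n) = ln(20n) + γ − ln(18n) + O(1/n)
                       = ln(20/18) + γ + O(1/n).
Hence the limit is ln(20/18) + γ (= ln(10/9)).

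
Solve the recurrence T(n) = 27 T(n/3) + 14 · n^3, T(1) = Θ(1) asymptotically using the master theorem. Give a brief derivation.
T(n) = Θ(n^3 log n)

log_3 27 = 3, and f(n) = 14 · n^3 = Θ(n^(log_3 27)). This is Case 2 of the master theorem: T(n) = Θ(f(n) · log n) = Θ(n^3 log n).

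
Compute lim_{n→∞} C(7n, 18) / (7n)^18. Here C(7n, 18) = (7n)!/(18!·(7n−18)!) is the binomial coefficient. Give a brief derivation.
lim = 1/18! = 1/6402373705728000

With N = 7n → ∞: C(N, 18) / N^18 = [N(N−1)…(N−17)] / (18! · N^18) = (1/18!) · 1 · (1 − 1/(7n)) · … · (1 − 17/(7n)). Each factor → 1 as N → ∞, so the limit is 1/18! = 1/6402373705728000.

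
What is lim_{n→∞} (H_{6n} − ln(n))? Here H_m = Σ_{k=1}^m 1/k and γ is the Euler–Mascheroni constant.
lim = ln 6 + γ

By Euler-Maclaurin, H_m = ln m + γ + O(1/m). So
  H_{6n} − ln(n) = ln(6n) + γ − ln(n) + O(1/n)
                       = ln(6/1) + γ + O(1/n).
Hence the limit is ln(6/1) + γ.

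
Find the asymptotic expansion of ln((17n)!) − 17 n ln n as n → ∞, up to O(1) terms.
ln((17n)!) − 17 n ln n = 17(ln 17 − 1) n + (1/2) ln(2π·17n) + O(1/n)

Stirling: ln((17n)!) = 17n ln(17n) − 17n + (1/2) ln(2π·17n) + O(1/n).
Since 17n ln(17n) = 17n ln n + 17n ln 17, subtracting 17n ln n cancels the n ln n term exactly. What remains is 17(ln 17 − 1) n + (1/2) ln(2π·17n) + O(1/n).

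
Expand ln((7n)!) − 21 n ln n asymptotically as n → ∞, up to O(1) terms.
ln((7n)!) − 21 n ln n = −14 n ln n + 7(ln 7 − 1) n + (1/2) ln(2π·7n) + O(1/n)

Stirling: ln((7n)!) = 7n ln(7n) − 7n + (1/2) ln(2π·7n) + O(1/n).
Expand 7n ln(7n) = 7n (ln n + ln 7) = 7n ln n + 7n ln 7.
Subtract 21n ln n: leading term is (7 − 21) n ln n = −14 n ln n. The next term is 7n ln 7 − 7n = 7(ln 7 − 1) n. Then the (1/2) ln(2π·7n) correction.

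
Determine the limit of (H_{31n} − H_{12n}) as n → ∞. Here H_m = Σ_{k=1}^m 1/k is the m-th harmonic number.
lim = ln(31/12)

Euler-Maclaurin gives H_m = ln m + γ + 1/(2m) + O(1/m^2). The γ and O(1/m) terms cancel in the difference:
  H_{31n} − H_{12n} = ln(31n) − ln(12n) + O(1/n) = ln(31/12) + O(1/n).
Hence the limit is ln(31/12).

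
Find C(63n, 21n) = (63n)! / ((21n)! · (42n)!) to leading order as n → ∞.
C(63n, 21n) ~ (27/4)^(21n) · sqrt(3/(4π·21n))

Write N = 21n. Apply Stirling to each factorial:
  (3N)! ~ sqrt(2π·3N) · (3N/e)^(3N),
  N! ~ sqrt(2π N) · (N/e)^N,
  (2N)! ~ sqrt(2π·2N) · (2N/e)^(2N).
The exponential factors combine to (3N)^(3N) / (N^N · (2N)^(2N)) = 3^(3N)/2^(2N) = (3^3/2^2)^N = (27/4)^N.
The square-root prefactors combine to sqrt(2π·3N) / (sqrt(2π N)·sqrt(2π·2N)) = sqrt(3 / (2π·2·N)) = sqrt(3/(4π·21n)).
Substituting N = 21n: C(63n, 21n) ~ (27/4)^(21n) · sqrt(3/(4π·21n)).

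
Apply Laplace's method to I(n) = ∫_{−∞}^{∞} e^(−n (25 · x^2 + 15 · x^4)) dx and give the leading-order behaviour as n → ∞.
I(n) ~ sqrt(π/(25n))

φ(x) = 25 · x^2 + 15 · x^4 has its unique global minimum at x* = 0 (since φ'(x) = 50x + 60x^3 = 0 only at x = 0 for real x with both coefficients positive, and φ → ∞ as |x| → ∞). At x* = 0, φ(0) = 0 and φ''(0) = 50. Laplace's method then gives
  I(n) ~ sqrt(2π / (n · φ''(0))) · e^(−n φ(0)) = sqrt(2π / (50n)) = sqrt(π/(25n)).
The 15 · x^4 term contributes only at subleading order (an O(1/n) relative correction).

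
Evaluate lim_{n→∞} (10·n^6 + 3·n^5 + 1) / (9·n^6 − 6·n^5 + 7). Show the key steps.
lim = 10/9

For large n the leading n^6 terms dominate both numerator and denominator. Dividing top and bottom by n^6, every other term tends to 0, leaving 10/9.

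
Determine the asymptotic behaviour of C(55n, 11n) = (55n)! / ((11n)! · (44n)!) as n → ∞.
C(55n, 11n) ~ (3125/256)^(11n) · sqrt(5/(8π·11n))

Write N = 11n. Apply Stirling to each factorial:
  (5N)! ~ sqrt(2π·5N) · (5N/e)^(5N),
  N! ~ sqrt(2π N) · (N/e)^N,
  (4N)! ~ sqrt(2π·4N) · (4N/e)^(4N).
The exponential factors combine to (5N)^(5N) / (N^N · (4N)^(4N)) = 5^(5N)/4^(4N) = (5^5/4^4)^N = (3125/256)^N.
The square-root prefactors combine to sqrt(2π·5N) / (sqrt(2π N)·sqrt(2π·4N)) = sqrt(5 / (2π·4·N)) = sqrt(5/(8π·11n)).
Substituting N = 11n: C(55n, 11n) ~ (3125/256)^(11n) · sqrt(5/(8π·11n)).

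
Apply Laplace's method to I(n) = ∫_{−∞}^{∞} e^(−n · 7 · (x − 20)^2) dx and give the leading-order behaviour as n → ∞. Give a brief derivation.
I(n) = sqrt(π/(7n))

Here φ(x) = 7 · (x − 20)^2 has its unique minimum at x* = 20 with φ(x*) = 0 and φ''(x*) = 14. Laplace's method gives
  I(n) ~ e^(−n φ(x*)) · sqrt(2π / (n · φ''(x*))) = sqrt(2π / (14n)) = sqrt(π/(7n)).
This is exact: substituting u = (x − 20)·sqrt(7n) gives I(n) = (1/sqrt(7n)) ∫_{−∞}^{∞} e^(−u^2) du = sqrt(π/(7n)).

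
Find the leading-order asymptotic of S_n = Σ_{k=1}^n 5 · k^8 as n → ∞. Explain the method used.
S_n ~ 5 · n^9 / 9

By integral comparison (Euler-Maclaurin), Σ_{k=1}^n 5 · k^8 = 5 · ∫_0^n x^8 dx + O(n^8) = 5 · n^9/9 + O(n^8). (Equivalently, Faulhaber's formula gives the same leading term.)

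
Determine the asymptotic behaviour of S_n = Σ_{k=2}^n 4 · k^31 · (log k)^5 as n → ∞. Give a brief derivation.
S_n ~ n^32 · (log n)^5 / 8

By integral comparison, S_n = ∫_1^n 4 · x^31 · (log x)^5 dx + O(n^31 · (log n)^5). For the integral, the leading term of ∫_1^n x^31 (log x)^5 dx is n^32/32 · (log n)^5 (by repeated integration by parts; each step lowers the log-exponent and produces a relatively O(1/log n) correction). Hence S_n ~ n^32 · (log n)^5 / 8.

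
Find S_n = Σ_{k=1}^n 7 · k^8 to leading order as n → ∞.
S_n ~ 7 · n^9 / 9

By integral comparison (Euler-Maclaurin), Σ_{k=1}^n 7 · k^8 = 7 · ∫_0^n x^8 dx + O(n^8) = 7 · n^9/9 + O(n^8). (Equivalently, Faulhaber's formula gives the same leading term.)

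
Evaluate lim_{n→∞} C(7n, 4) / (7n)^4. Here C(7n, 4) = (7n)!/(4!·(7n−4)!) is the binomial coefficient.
lim = 1/4! = 1/24

With N = 7n → ∞: C(N, 4) / N^4 = [N(N−1)…(N−3)] / (4! · N^4) = (1/4!) · 1 · (1 − 1/(7n)) · (1 − 2/(7n)) · (1 − 3/(7n)). Each factor → 1 as N → ∞, so the limit is 1/4! = 1/24.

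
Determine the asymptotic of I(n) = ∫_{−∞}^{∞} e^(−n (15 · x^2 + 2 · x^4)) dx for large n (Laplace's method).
I(n) ~ sqrt(π/(15n))

φ(x) = 15 · x^2 + 2 · x^4 has its unique global minimum at x* = 0 (since φ'(x) = 30x + 8x^3 = 0 only at x = 0 for real x with both coefficients positive, and φ → ∞ as |x| → ∞). At x* = 0, φ(0) = 0 and φ''(0) = 30. Laplace's method then gives
  I(n) ~ sqrt(2π / (n · φ''(0))) · e^(−n φ(0)) = sqrt(2π / (30n)) = sqrt(π/(15n)).
The 2 · x^4 term contributes only at subleading order (an O(1/n) relative correction).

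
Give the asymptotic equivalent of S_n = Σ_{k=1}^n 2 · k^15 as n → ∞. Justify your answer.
S_n ~ n^16 / 8

By integral comparison (Euler-Maclaurin), Σ_{k=1}^n 2 · k^15 = 2 · ∫_0^n x^15 dx + O(n^15) = 2 · n^16/16 = n^16 / 8 + O(n^15). (Equivalently, Faulhaber's formula gives the same leading term.)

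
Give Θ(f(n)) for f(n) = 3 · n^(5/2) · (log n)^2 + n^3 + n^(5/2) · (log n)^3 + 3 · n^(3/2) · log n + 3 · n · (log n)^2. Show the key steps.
f(n) ∈ Θ(n^3)

Compare the terms by growth order. For large n, n^a · (log n)^b dominates n^a' · (log n)^b' iff a > a', or (a = a' and b > b'). Ranking the 5 terms shows the dominant one is n^3. Hence f(n) ∈ Θ(n^3).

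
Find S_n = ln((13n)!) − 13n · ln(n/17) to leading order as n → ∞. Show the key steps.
S_n ~ 13n · (ln 221 − 1) + O(ln n)

Stirling: ln((13n)!) = 13n ln(13n) − 13n + O(ln n).
  S_n = 13n ln(13n) − 13n − 13n ln(n/17) + O(ln n)
      = 13n ln(13n) − 13n ln n + 13n ln 17 − 13n + O(ln n)
      = 13n ln 13 + 13n ln 17 − 13n + O(ln n)
      = 13n (ln 221 − 1) + O(ln n).
Numerically ln(221) − 1 ≈ 4.3982.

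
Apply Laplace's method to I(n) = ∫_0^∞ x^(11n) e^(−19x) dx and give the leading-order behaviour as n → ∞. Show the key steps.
I(n) ~ (sqrt(2π·11n) / 19) · (11n/(19e))^(11n)

Write the integrand as exp(11n ln x − 19x) and set f(x) = 11n ln x − 19x. Then f'(x) = 11n/x − 19 = 0 at x* = 11n/19, and f''(x*) = −11n/x*^2 = −19^2/(11n). Laplace's method (interior maximum) gives
  I(n) ~ e^(f(x*)) · sqrt(2π / |f''(x*)|)
        = exp(11n ln(11n/19) − 11n) · sqrt(2π · 11n / 19^2)
        = (11n/19)^(11n) e^(−11n) · sqrt(2π·11n) / 19
        = (sqrt(2π·11n) / 19) · (11n/(19e))^(11n).
This matches Γ(11n+1)/19^(11n+1) with Stirling applied to Γ.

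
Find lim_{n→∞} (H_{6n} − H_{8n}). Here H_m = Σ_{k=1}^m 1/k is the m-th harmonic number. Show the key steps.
lim = ln(6/8) = ln(3/4)

Euler-Maclaurin gives H_m = ln m + γ + 1/(2m) + O(1/m^2). The γ and O(1/m) terms cancel in the difference:
  H_{6n} − H_{8n} = ln(6n) − ln(8n) + O(1/n) = ln(6/8) + O(1/n).
Hence the limit is ln(6/8) = ln(3/4).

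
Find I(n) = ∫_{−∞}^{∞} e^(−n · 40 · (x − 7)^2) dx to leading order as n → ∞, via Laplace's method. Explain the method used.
I(n) = sqrt(π/(40n))

Here φ(x) = 40 · (x − 7)^2 has its unique minimum at x* = 7 with φ(x*) = 0 and φ''(x*) = 80. Laplace's method gives
  I(n) ~ e^(−n φ(x*)) · sqrt(2π / (n · φ''(x*))) = sqrt(2π / (80n)) = sqrt(π/(40n)).
This is exact: substituting u = (x − 7)·sqrt(40n) gives I(n) = (1/sqrt(40n)) ∫_{−∞}^{∞} e^(−u^2) du = sqrt(π/(40n)).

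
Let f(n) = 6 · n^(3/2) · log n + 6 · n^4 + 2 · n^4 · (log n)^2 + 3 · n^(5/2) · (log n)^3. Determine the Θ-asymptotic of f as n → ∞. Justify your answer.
f(n) ∈ Θ(n^4 · (log n)^2)

Compare the terms by growth order. For large n, n^a · (log n)^b dominates n^a' · (log n)^b' iff a > a', or (a = a' and b > b'). Ranking the 4 terms shows the dominant one is 2 · n^4 · (log n)^2. Hence f(n) ∈ Θ(n^4 · (log n)^2).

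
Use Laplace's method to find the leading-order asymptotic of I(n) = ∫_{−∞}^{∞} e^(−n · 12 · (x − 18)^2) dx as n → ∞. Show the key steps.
I(n) = sqrt(π/(12n))

Here φ(x) = 12 · (x − 18)^2 has its unique minimum at x* = 18 with φ(x*) = 0 and φ''(x*) = 24. Laplace's method gives
  I(n) ~ e^(−n φ(x*)) · sqrt(2π / (n · φ''(x*))) = sqrt(2π / (24n)) = sqrt(π/(12n)).
This is exact: substituting u = (x − 18)·sqrt(12n) gives I(n) = (1/sqrt(12n)) ∫_{−∞}^{∞} e^(−u^2) du = sqrt(π/(12n)).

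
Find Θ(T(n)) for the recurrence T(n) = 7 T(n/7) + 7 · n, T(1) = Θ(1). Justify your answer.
T(n) = Θ(n log n)

log_7 7 = 1, and f(n) = 7 · n = Θ(n^(log_7 7)). This is Case 2 of the master theorem: T(n) = Θ(f(n) · log n) = Θ(n log n).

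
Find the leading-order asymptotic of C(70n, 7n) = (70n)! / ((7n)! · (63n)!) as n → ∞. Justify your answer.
C(70n, 7n) ~ (10000000000/387420489)^(7n) · sqrt(5/(9π·7n))

Write N = 7n. Apply Stirling to each factorial:
  (10N)! ~ sqrt(2π·10N) · (10N/e)^(10N),
  N! ~ sqrt(2π N) · (N/e)^N,
  (9N)! ~ sqrt(2π·9N) · (9N/e)^(9N).
The exponential factors combine to (10N)^(10N) / (N^N · (9N)^(9N)) = 10^(10N)/9^(9N) = (10^10/9^9)^N = (10000000000/387420489)^N.
The square-root prefactors combine to sqrt(2π·10N) / (sqrt(2π N)·sqrt(2π·9N)) = sqrt(10 / (2π·9·N)) = sqrt(5/(9π·7n)).
Substituting N = 7n: C(70n, 7n) ~ (10000000000/387420489)^(7n) · sqrt(5/(9π·7n)).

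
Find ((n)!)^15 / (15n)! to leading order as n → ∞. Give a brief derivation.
((n)!)^15/(15n)! ~ ((2π·n)^(14/2) / sqrt(15)) · 15^(−15·n)  →  0

Write N = n. Stirling: N! ~ sqrt(2π N)(N/e)^N and (15N)! ~ sqrt(2π·15N)·(15N/e)^(15N).
  (N!)^15/(15N)! ~ (2π N)^(15/2) (N/e)^(15N) / [sqrt(2π·15N) (15N/e)^(15N)]
     = (2π N)^(15/2) / sqrt(2π·15N) · (N/(15N))^(15N)
     = (2π N)^((15−1)/2) / sqrt(15) · 15^(−15N).
Since 15^15 > 1, the factor 15^(−15N) decays exponentially, so the ratio → 0. Substituting N = n gives the stated form.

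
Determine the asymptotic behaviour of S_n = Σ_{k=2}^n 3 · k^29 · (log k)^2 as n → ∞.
S_n ~ n^30 · (log n)^2 / 10

By integral comparison, S_n = ∫_1^n 3 · x^29 · (log x)^2 dx + O(n^29 · (log n)^2). For the integral, the leading term of ∫_1^n x^29 (log x)^2 dx is n^30/30 · (log n)^2 (by repeated integration by parts; each step lowers the log-exponent and produces a relatively O(1/log n) correction). Hence S_n ~ n^30 · (log n)^2 / 10.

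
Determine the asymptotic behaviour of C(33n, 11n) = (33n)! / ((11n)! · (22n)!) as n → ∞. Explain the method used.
C(33n, 11n) ~ (27/4)^(11n) · sqrt(3/(4π·11n))

Write N = 11n. Apply Stirling to each factorial:
  (3N)! ~ sqrt(2π·3N) · (3N/e)^(3N),
  N! ~ sqrt(2π N) · (N/e)^N,
  (2N)! ~ sqrt(2π·2N) · (2N/e)^(2N).
The exponential factors combine to (3N)^(3N) / (N^N · (2N)^(2N)) = 3^(3N)/2^(2N) = (3^3/2^2)^N = (27/4)^N.
The square-root prefactors combine to sqrt(2π·3N) / (sqrt(2π N)·sqrt(2π·2N)) = sqrt(3 / (2π·2·N)) = sqrt(3/(4π·11n)).
Substituting N = 11n: C(33n, 11n) ~ (27/4)^(11n) · sqrt(3/(4π·11n)).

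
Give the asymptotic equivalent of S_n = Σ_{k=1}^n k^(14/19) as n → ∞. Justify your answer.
S_n ~ (19/33) · n^(33/19)

Integral comparison: Σ_{k=1}^n k^(14/19) = ∫_0^n x^(14/19) dx + O(n^(14/19)). The integral is n^(1 + 14/19) / (1 + 14/19) = n^((14+19)/19) / ((14+19)/19) = (19/33) · n^(33/19).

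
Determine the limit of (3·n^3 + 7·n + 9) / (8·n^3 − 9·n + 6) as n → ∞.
lim = 3/8

For large n the leading n^3 terms dominate both numerator and denominator. Dividing top and bottom by n^3, every other term tends to 0, leaving 3/8.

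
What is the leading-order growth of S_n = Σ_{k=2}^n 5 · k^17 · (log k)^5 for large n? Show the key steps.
S_n ~ 5 · n^18 · (log n)^5 / 18

By integral comparison, S_n = ∫_1^n 5 · x^17 · (log x)^5 dx + O(n^17 · (log n)^5). For the integral, the leading term of ∫_1^n x^17 (log x)^5 dx is n^18/18 · (log n)^5 (by repeated integration by parts; each step lowers the log-exponent and produces a relatively O(1/log n) correction). Hence S_n ~ 5 · n^18 · (log n)^5 / 18.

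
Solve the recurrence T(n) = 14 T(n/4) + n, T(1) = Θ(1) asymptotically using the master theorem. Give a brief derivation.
T(n) = Θ(n^(log_4 14))

Master theorem: compare f(n) = n to n^(log_4 14) where log_4 14 ≈ 1.904. Since 1 < log_4 14, we have f(n) = O(n^(log_4 14 − ε)) for some ε > 0 — Case 1. Hence T(n) = Θ(n^(log_4 14)).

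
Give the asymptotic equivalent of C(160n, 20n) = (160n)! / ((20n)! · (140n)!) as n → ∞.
C(160n, 20n) ~ (16777216/823543)^(20n) · sqrt(4/(7π·20n))

Write N = 20n. Apply Stirling to each factorial:
  (8N)! ~ sqrt(2π·8N) · (8N/e)^(8N),
  N! ~ sqrt(2π N) · (N/e)^N,
  (7N)! ~ sqrt(2π·7N) · (7N/e)^(7N).
The exponential factors combine to (8N)^(8N) / (N^N · (7N)^(7N)) = 8^(8N)/7^(7N) = (8^8/7^7)^N = (16777216/823543)^N.
The square-root prefactors combine to sqrt(2π·8N) / (sqrt(2π N)·sqrt(2π·7N)) = sqrt(8 / (2π·7·N)) = sqrt(4/(7π·20n)).
Substituting N = 20n: C(160n, 20n) ~ (16777216/823543)^(20n) · sqrt(4/(7π·20n)).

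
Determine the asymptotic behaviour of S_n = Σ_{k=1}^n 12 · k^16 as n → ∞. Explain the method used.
S_n ~ 12 · n^17 / 17

By integral comparison (Euler-Maclaurin), Σ_{k=1}^n 12 · k^16 = 12 · ∫_0^n x^16 dx + O(n^16) = 12 · n^17/17 + O(n^16). (Equivalently, Faulhaber's formula gives the same leading term.)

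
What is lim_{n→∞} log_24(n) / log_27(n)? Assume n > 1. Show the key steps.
lim = ln(27) / ln(24) = log_24(27)

Change of base: log_24(n) = ln n / ln 24 and log_27(n) = ln n / ln 27. The ratio is (ln n / ln 24) · (ln 27 / ln n) = ln 27 / ln 24, a constant independent of n. So the limit is ln 27 / ln 24 = log_24(27).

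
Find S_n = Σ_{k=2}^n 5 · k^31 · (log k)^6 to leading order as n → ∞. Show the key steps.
S_n ~ 5 · n^32 · (log n)^6 / 32

By integral comparison, S_n = ∫_1^n 5 · x^31 · (log x)^6 dx + O(n^31 · (log n)^6). For the integral, the leading term of ∫_1^n x^31 (log x)^6 dx is n^32/32 · (log n)^6 (by repeated integration by parts; each step lowers the log-exponent and produces a relatively O(1/log n) correction). Hence S_n ~ 5 · n^32 · (log n)^6 / 32.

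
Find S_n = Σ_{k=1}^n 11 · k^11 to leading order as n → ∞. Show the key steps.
S_n ~ 11 · n^12 / 12

By integral comparison (Euler-Maclaurin), Σ_{k=1}^n 11 · k^11 = 11 · ∫_0^n x^11 dx + O(n^11) = 11 · n^12/12 + O(n^11). (Equivalently, Faulhaber's formula gives the same leading term.)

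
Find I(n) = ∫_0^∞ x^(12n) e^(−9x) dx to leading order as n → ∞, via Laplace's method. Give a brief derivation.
I(n) ~ (sqrt(2π·12n) / 9) · (12n/(9e))^(12n)

Write the integrand as exp(12n ln x − 9x) and set f(x) = 12n ln x − 9x. Then f'(x) = 12n/x − 9 = 0 at x* = 12n/9, and f''(x*) = −12n/x*^2 = −9^2/(12n). Laplace's method (interior maximum) gives
  I(n) ~ e^(f(x*)) · sqrt(2π / |f''(x*)|)
        = exp(12n ln(12n/9) − 12n) · sqrt(2π · 12n / 9^2)
        = (12n/9)^(12n) e^(−12n) · sqrt(2π·12n) / 9
        = (sqrt(2π·12n) / 9) · (12n/(9e))^(12n).
This matches Γ(12n+1)/9^(12n+1) with Stirling applied to Γ.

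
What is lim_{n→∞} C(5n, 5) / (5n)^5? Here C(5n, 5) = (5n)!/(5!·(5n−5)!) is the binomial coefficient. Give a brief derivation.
lim = 1/5! = 1/120

With N = 5n → ∞: C(N, 5) / N^5 = [N(N−1)…(N−4)] / (5! · N^5) = (1/5!) · 1 · (1 − 1/(5n)) · (1 − 2/(5n)) · (1 − 3/(5n)) · (1 − 4/(5n)). Each factor → 1 as N → ∞, so the limit is 1/5! = 1/120.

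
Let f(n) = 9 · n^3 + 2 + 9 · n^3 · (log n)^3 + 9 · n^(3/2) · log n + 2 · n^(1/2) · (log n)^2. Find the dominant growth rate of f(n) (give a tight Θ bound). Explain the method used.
f(n) ∈ Θ(n^3 · (log n)^3)

Compare the terms by growth order. For large n, n^a · (log n)^b dominates n^a' · (log n)^b' iff a > a', or (a = a' and b > b'). Ranking the 5 terms shows the dominant one is 9 · n^3 · (log n)^3. Hence f(n) ∈ Θ(n^3 · (log n)^3).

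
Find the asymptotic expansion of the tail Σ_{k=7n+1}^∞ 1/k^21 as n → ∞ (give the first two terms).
Σ_{k>7n} 1/k^21 = 1/(20 · (7n)^20) − 1/(2 · (7n)^21) + O(1/(7n)^22)

Compare to the integral: ∫_{7n}^∞ x^(−21) dx = [−x^(−20)/20]_{7n}^∞ = 1/((21−1)·(7n)^20). The Euler-Maclaurin correction adds −f(7n)/2 = −1/(2·(7n)^21). Euler-Maclaurin then gives
  Σ_{k>7n} 1/k^21 = ∫_{7n}^∞ dx/x^21 − 1/(2·(7n)^21) + O(1/(7n)^22).
(Equivalently this is ζ(21) − Σ_{k≤7n} 1/k^21.)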